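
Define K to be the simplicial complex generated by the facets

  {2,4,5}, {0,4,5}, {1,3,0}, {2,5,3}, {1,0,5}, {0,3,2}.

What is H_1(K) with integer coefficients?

Fix the vertex order 0 < 1 < 2 < 3 < 4 < 5 and write every simplex with vertices in increasing order. Then dim K = 2 and the simplices of K are:

  0-simplices (6): [0], [1], [2], [3], [4], [5]
  1-simplices (12): [0,1], [0,2], [0,3], [0,4], [0,5], [1,3], [1,5], [2,3], [2,4], [2,5], [3,5], [4,5]
  2-simplices (6): [0,1,3], [0,1,5], [0,2,3], [0,4,5], [2,3,5], [2,4,5]

giving chain groups C_0 ≅ Z^6, C_1 ≅ Z^12, C_2 ≅ Z^6.

Boundary ∂_1: C_1 → C_0 is given by ∂[p,q] = [q] − [p].
This gives a 6×12 integer matrix of rank 5; reducing to Smith normal form yields diagonal entries (1,1,1,1,1).

∂_2: C_2 → C_1 acts by ∂[p,q,r] = [q,r] − [p,r] + [p,q]. For instance
  ∂[2,4,5] = [4,5] − [2,5] + [2,4],
  ∂[2,3,5] = [3,5] − [2,5] + [2,3].
The resulting 12×6 matrix has rank 6, and its Smith normal form has invariant factors (1,1,1,1,1,1).

From H_k ≅ ker(∂_k) / im(∂_{k+1}) we obtain:

  H_1: rank ker ∂_1 − rank ∂_2 = (12 − 5) − 6 = 1, and the invariant factors of ∂_2 are all 1, so H_1 = Z.

H_1 = Z.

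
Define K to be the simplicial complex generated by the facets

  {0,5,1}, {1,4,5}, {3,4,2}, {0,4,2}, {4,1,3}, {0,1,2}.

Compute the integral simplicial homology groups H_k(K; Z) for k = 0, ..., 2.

Fix the vertex order 0 < 1 < 2 < 3 < 4 < 5 and write every simplex with vertices in increasing order. Then dim K = 2 and the simplices of K are:

  0-simplices (6): [0], [1], [2], [3], [4], [5]
  1-simplices (12): [0,1], [0,2], [0,4], [0,5], [1,2], [1,3], [1,4], [1,5], [2,3], [2,4], [3,4], [4,5]
  2-simplices (6): [0,1,2], [0,1,5], [0,2,4], [1,3,4], [1,4,5], [2,3,4]

so the chain groups are C_0 ≅ Z^6, C_1 ≅ Z^12, C_2 ≅ Z^6.

The boundary map ∂_1: C_1 → C_0 is given by ∂[p,q] = [q] − [p].
As a 6×12 matrix over Z this has rank 5, with invariant factors (1,1,1,1,1).

Boundary ∂_2: C_2 → C_1 maps a triangle to the signed sum of its edges. For instance
  ∂[2,3,4] = [3,4] − [2,4] + [2,3],
  ∂[0,2,4] = [2,4] − [0,4] + [0,2].
The 12×6 boundary matrix has rank 6 and Smith normal form diag(1,1,1,1,1,1).

Now H_k = ker ∂_k / im ∂_{k+1}, so:

  H_0: rank C_0 − rank ∂_1 = 6 − 5 = 1, and the invariant factors of ∂_1 are all 1, so H_0 = Z.
  H_1: rank ker ∂_1 − rank ∂_2 = (12 − 5) − 6 = 1, and the invariant factors of ∂_2 are all 1, so H_1 = Z.
  H_2: rank ker ∂_2 − rank ∂_3 = (6 − 6) − 0 = 0, and there is no ∂_3, so H_2 = 0.

(K is a triangulation of the cylinder S^1 x I.)

H_0 ≅ Z,  H_1 ≅ Z,  H_2 = 0.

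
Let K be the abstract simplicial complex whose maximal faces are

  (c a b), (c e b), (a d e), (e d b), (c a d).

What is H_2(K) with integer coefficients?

We work with the vertex ordering a < b < c < d < e. The simplices of K, each written with vertices in increasing order, are:

  0-simplices (5): a, b, c, d, e
  1-simplices (10): ab, ac, ad, ae, bc, bd, be, cd, ce, de
  2-simplices (5): abc, acd, ade, bce, bde

giving chain groups C_0 ≅ Z^5, C_1 ≅ Z^10, C_2 ≅ Z^5.

∂_1: C_1 → C_0 sends each edge [p,q] (with p < q) to q − p.
The resulting 5×10 matrix has rank 4, and its Smith normal form has invariant factors (1,1,1,1).

The boundary map ∂_2: C_2 → C_1 sends each 2-simplex [p,q,r] to [q,r] − [p,r] + [p,q]. For instance
  ∂acd = cd − ad + ac,
  ∂bce = ce − be + bc.
The resulting 10×5 matrix has rank 5, and its Smith normal form has invariant factors (1,1,1,1,1).

Reading off H_k = ker ∂_k / im ∂_{k+1}:

  H_2: rank ker ∂_2 − rank ∂_3 = (5 − 5) − 0 = 0, and there is no ∂_3, so H_2 = 0.

H_2 = 0.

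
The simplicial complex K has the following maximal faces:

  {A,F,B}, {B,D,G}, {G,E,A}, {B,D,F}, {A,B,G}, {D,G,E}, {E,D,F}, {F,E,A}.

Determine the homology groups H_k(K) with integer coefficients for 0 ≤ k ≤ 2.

H_0 ≅ Z,  H_1 = 0,  H_2 ≅ Z.

Take the total order A < B < D < E < F < G on the vertex set. Then K (dimension 2) consists of the simplices:

  0-simplices (6): A, B, D, E, F, G
  1-simplices (12): AB, AE, AF, AG, BD, BF, BG, DE, DF, DG, EF, EG
  2-simplices (8): ABF, ABG, AEF, AEG, BDF, BDG, DEF, DEG

giving chain groups C_0 ≅ Z^6, C_1 ≅ Z^12, C_2 ≅ Z^8.

Boundary ∂_1: C_1 → C_0 maps an edge to its endpoints' difference, ∂[p,q] = q − p.
As a 6×12 matrix over Z this has rank 5, with invariant factors (1,1,1,1,1).

Boundary ∂_2: C_2 → C_1 sends each 2-simplex [p,q,r] to [q,r] − [p,r] + [p,q]. For instance
  ∂BDF = DF − BF + BD,
  ∂DEG = EG − DG + DE.
As a 12×8 matrix over Z this has rank 7, with invariant factors (1,1,1,1,1,1,1).

Reading off H_k = ker ∂_k / im ∂_{k+1}:

  H_0: rank C_0 − rank ∂_1 = 6 − 5 = 1, and the invariant factors of ∂_1 are all 1, so H_0 ≅ Z.
  H_1: rank ker ∂_1 − rank ∂_2 = (12 − 5) − 7 = 0, and the invariant factors of ∂_2 are all 1, so H_1 ≅ 0.
  H_2: rank ker ∂_2 − rank ∂_3 = (8 − 7) − 0 = 1, and there is no ∂_3, so H_2 ≅ Z.

As a check, the Euler characteristic is 6 − 12 + 8 = 2, which agrees with 1 − 0 + 1 = 2.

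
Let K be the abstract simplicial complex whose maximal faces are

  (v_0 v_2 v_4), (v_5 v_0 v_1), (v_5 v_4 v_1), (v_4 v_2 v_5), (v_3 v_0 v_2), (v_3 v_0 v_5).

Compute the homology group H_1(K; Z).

H_1 = Z.

K has 6 vertices, 12 edges, 6 triangles.
rank ∂_1 = 5, rank ∂_2 = 6 ⇒ b_1 = 12 − 5 − 6 = 1; all invariant factors of ∂_2 are 1 so no torsion. So H_1 ≅ Z.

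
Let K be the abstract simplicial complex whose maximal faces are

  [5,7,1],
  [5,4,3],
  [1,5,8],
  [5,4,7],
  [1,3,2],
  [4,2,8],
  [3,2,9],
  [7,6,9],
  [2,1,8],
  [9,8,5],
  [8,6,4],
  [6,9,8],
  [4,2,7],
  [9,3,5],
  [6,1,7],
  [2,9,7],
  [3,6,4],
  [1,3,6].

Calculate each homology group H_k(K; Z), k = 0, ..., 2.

K has 9 vertices, 27 edges, 18 triangles.
rank ∂_0 = 0, rank ∂_1 = 8 ⇒ b_0 = 9 − 0 − 8 = 1; all invariant factors of ∂_1 are 1 so no torsion. So H_0 ≅ Z.
rank ∂_1 = 8, rank ∂_2 = 17 ⇒ b_1 = 27 − 8 − 17 = 2; all invariant factors of ∂_2 are 1 so no torsion. So H_1 ≅ Z^2.
rank ∂_2 = 17, rank ∂_3 = 0 ⇒ b_2 = 18 − 17 − 0 = 1. So H_2 ≅ Z.

H_0 = Z,  H_1 = Z^2,  H_2 = Z.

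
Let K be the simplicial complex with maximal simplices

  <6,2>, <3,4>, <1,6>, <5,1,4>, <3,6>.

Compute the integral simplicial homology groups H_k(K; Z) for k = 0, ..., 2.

K has 6 vertices, 7 edges, 1 triangle.
rank ∂_0 = 0, rank ∂_1 = 5 ⇒ b_0 = 6 − 0 − 5 = 1; all invariant factors of ∂_1 are 1 so no torsion. So H_0 ≅ Z.
rank ∂_1 = 5, rank ∂_2 = 1 ⇒ b_1 = 7 − 5 − 1 = 1; all invariant factors of ∂_2 are 1 so no torsion. So H_1 ≅ Z.
rank ∂_2 = 1, rank ∂_3 = 0 ⇒ b_2 = 1 − 1 − 0 = 0. So H_2 ≅ 0.

H_0 ≅ Z,  H_1 ≅ Z,  H_2 = 0.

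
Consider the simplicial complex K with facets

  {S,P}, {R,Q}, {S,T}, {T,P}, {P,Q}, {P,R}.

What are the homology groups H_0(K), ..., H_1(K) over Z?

We work with the vertex ordering P < Q < R < S < T. The simplices of K, each written with vertices in increasing order, are:

  0-simplices (5): P, Q, R, S, T
  1-simplices (6): PQ, PR, PS, PT, QR, ST

Hence C_0 ≅ Z^5, C_1 ≅ Z^6.

The boundary map ∂_1: C_1 → C_0 is given by ∂[p,q] = [q] − [p]. For instance
  ∂PT = T − P.
The 5×6 boundary matrix has rank 4 and Smith normal form diag(1,1,1,1).

Computing H_k = (kernel of ∂_k) / (image of ∂_{k+1}):

  H_0: rank C_0 − rank ∂_1 = 5 − 4 = 1, and the invariant factors of ∂_1 are all 1, so H_0 ≅ Z.
  H_1: rank ker ∂_1 − rank ∂_2 = (6 − 4) − 0 = 2, and there is no ∂_2, so H_1 ≅ Z^2.

As a check, the Euler characteristic is 5 − 6 = -1, which agrees with 1 − 2 = -1.

H_0 ≅ Z,  H_1 ≅ Z^2.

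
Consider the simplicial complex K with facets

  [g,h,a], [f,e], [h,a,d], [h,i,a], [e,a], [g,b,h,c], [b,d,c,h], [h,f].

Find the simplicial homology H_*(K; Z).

H_0 ≅ Z,  H_1 ≅ Z,  H_2 = 0,  H_3 = 0.

Order the vertices as a < b < c < d < e < f < g < h < i. Listing each simplex with vertices in this order, K has dimension 3 with simplices:

  0-simplices (9): a, b, c, d, e, f, g, h, i
  1-simplices (17): ad, ae, ag, ah, ai, bc, bd, bg, bh, cd, cg, ch, dh, ef, fh, gh, hi
  2-simplices (10): adh, agh, ahi, bcd, bcg, bch, bdh, bgh, cdh, cgh
  3-simplices (2): bcdh, bcgh

giving chain groups C_0 ≅ Z^9, C_1 ≅ Z^17, C_2 ≅ Z^10, C_3 ≅ Z^2.

Boundary ∂_1: C_1 → C_0 sends each edge [p,q] (with p < q) to q − p. For instance
  ∂bg = g − b.
The 9×17 boundary matrix has rank 8 and Smith normal form diag(1,1,1,1,1,1,1,1).

∂_2: C_2 → C_1 maps a triangle to the signed sum of its edges. For instance
  ∂adh = dh − ah + ad,
  ∂bcd = cd − bd + bc.
The 17×10 boundary matrix has rank 8 and Smith normal form diag(1,1,1,1,1,1,1,1).

Boundary ∂_3: C_3 → C_2 sends each 3-simplex σ to the alternating sum Σ_i (−1)^i (σ with its i-th vertex removed). For instance
  ∂bcgh = cgh − bgh + bch − bcg,
  ∂bcdh = cdh − bdh + bch − bcd.
This gives a 10×2 integer matrix of rank 2; reducing to Smith normal form yields diagonal entries (1,1).

Reading off H_k = ker ∂_k / im ∂_{k+1}:

  H_0: rank C_0 − rank ∂_1 = 9 − 8 = 1, and the invariant factors of ∂_1 are all 1, so H_0 ≅ Z.
  H_1: rank ker ∂_1 − rank ∂_2 = (17 − 8) − 8 = 1, and the invariant factors of ∂_2 are all 1, so H_1 ≅ Z.
  H_2: rank ker ∂_2 − rank ∂_3 = (10 − 8) − 2 = 0, and the invariant factors of ∂_3 are all 1, so H_2 ≅ 0.
  H_3: rank ker ∂_3 − rank ∂_4 = (2 − 2) − 0 = 0, and there is no ∂_4, so H_3 ≅ 0.

As a check, the Euler characteristic is 9 − 17 + 10 − 2 = 0, which agrees with 1 − 1 + 0 − 0 = 0.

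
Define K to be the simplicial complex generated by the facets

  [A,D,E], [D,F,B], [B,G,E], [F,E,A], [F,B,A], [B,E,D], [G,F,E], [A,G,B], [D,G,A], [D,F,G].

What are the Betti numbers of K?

K has 6 vertices, 15 edges, 10 triangles.
rank ∂_0 = 0, rank ∂_1 = 5 ⇒ b_0 = 6 − 0 − 5 = 1; all invariant factors of ∂_1 are 1 so no torsion. So H_0 ≅ Z.
rank ∂_1 = 5, rank ∂_2 = 10 ⇒ b_1 = 15 − 5 − 10 = 0; ∂_2 has invariant factor(s) [2] giving torsion. So H_1 ≅ Z/2.
rank ∂_2 = 10, rank ∂_3 = 0 ⇒ b_2 = 10 − 10 − 0 = 0. So H_2 ≅ 0.

b_0 = 1, b_1 = 0, b_2 = 0.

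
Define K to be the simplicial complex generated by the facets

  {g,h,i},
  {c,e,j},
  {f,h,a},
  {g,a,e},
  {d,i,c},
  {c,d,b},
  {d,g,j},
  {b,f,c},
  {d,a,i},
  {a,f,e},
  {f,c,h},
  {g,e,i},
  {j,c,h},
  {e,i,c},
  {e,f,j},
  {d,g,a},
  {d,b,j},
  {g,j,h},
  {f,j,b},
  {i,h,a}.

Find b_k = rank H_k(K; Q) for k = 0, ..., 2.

Fix the vertex order a < b < c < d < e < f < g < h < i < j and write every simplex with vertices in increasing order. Then dim K = 2 and the simplices of K are:

  0-simplices (10): a, b, c, d, e, f, g, h, i, j
  1-simplices (30): ad, ae, af, ag, ah, ai, bc, bd, bf, bj, cd, ce, cf, ch, ci, cj, dg, di, dj, ef, eg, ei, ej, fh, fj, gh, gi, gj, hi, hj
  2-simplices (20): adg, adi, aef, aeg, afh, ahi, bcd, bcf, bdj, bfj, cdi, cei, cej, cfh, chj, dgj, efj, egi, ghi, ghj

Hence C_0 ≅ Z^10, C_1 ≅ Z^30, C_2 ≅ Z^20.

The boundary map ∂_1: C_1 → C_0 maps an edge to its endpoints' difference, ∂[p,q] = q − p. For instance
  ∂ei = i − e.
As a 10×30 matrix over Z this has rank 9, with invariant factors (1,1,1,1,1,1,1,1,1).

The boundary map ∂_2: C_2 → C_1 maps a triangle to the signed sum of its edges. For instance
  ∂cei = ei − ci + ce,
  ∂adg = dg − ag + ad.
The resulting 30×20 matrix has rank 20, and its Smith normal form has invariant factors (1,1,1,1,1,1,1,1,1,1,1,1,1,1,1,1,1,1,1,2).

Computing H_k = (kernel of ∂_k) / (image of ∂_{k+1}):

  H_0: rank C_0 − rank ∂_1 = 10 − 9 = 1, and the invariant factors of ∂_1 are all 1, so H_0 = Z.
  H_1: rank ker ∂_1 − rank ∂_2 = (30 − 9) − 20 = 1, and ∂_2 has invariant factor 2 > 1, so H_1 = Z × Z/2.
  H_2: rank ker ∂_2 − rank ∂_3 = (20 − 20) − 0 = 0, and there is no ∂_3, so H_2 = 0.

As a check, the Euler characteristic is 10 − 30 + 20 = 0, which agrees with 1 − 1 + 0 = 0.

Hence the Betti numbers are b_0 = 1, b_1 = 1, b_2 = 0.

b_0 = 1, b_1 = 1, b_2 = 0.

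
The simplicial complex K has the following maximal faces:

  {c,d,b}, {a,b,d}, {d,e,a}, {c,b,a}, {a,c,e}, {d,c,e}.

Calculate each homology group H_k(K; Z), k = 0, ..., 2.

We work with the vertex ordering a < b < c < d < e. The simplices of K, each written with vertices in increasing order, are:

  0-simplices (5): a, b, c, d, e
  1-simplices (9): ab, ac, ad, ae, bc, bd, cd, ce, de
  2-simplices (6): abc, abd, ace, ade, bcd, cde

Hence C_0 ≅ Z^5, C_1 ≅ Z^9, C_2 ≅ Z^6.

The boundary map ∂_1: C_1 → C_0 is given by ∂[p,q] = [q] − [p]. For instance
  ∂ae = e − a.
As a 5×9 matrix over Z this has rank 4, with invariant factors (1,1,1,1).

The boundary map ∂_2: C_2 → C_1 acts by ∂[p,q,r] = [q,r] − [p,r] + [p,q]. For instance
  ∂ade = de − ae + ad,
  ∂abc = bc − ac + ab.
The 9×6 boundary matrix has rank 5 and Smith normal form diag(1,1,1,1,1).

Computing H_k = (kernel of ∂_k) / (image of ∂_{k+1}):

  H_0: rank C_0 − rank ∂_1 = 5 − 4 = 1, and the invariant factors of ∂_1 are all 1, so H_0 = Z.
  H_1: rank ker ∂_1 − rank ∂_2 = (9 − 4) − 5 = 0, and the invariant factors of ∂_2 are all 1, so H_1 = 0.
  H_2: rank ker ∂_2 − rank ∂_3 = (6 − 5) − 0 = 1, and there is no ∂_3, so H_2 = Z.

As a check, the Euler characteristic is 5 − 9 + 6 = 2, which agrees with 1 − 0 + 1 = 2.
(K is a triangulation of the 2-sphere S^2.)

H_0 = Z,  H_1 = 0,  H_2 = Z.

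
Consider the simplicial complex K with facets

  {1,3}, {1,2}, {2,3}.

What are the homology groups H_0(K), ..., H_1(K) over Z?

Order the vertices as 1 < 2 < 3. Listing each simplex with vertices in this order, K has dimension 1 with simplices:

  0-simplices (3): [1], [2], [3]
  1-simplices (3): [1,2], [1,3], [2,3]

Hence C_0 ≅ Z^3, C_1 ≅ Z^3.

∂_1: C_1 → C_0 maps an edge to its endpoints' difference, ∂[p,q] = q − p.
The resulting 3×3 matrix has rank 2, and its Smith normal form has invariant factors (1,1).

From H_k ≅ ker(∂_k) / im(∂_{k+1}) we obtain:

  H_0: rank C_0 − rank ∂_1 = 3 − 2 = 1, and the invariant factors of ∂_1 are all 1, so H_0 ≅ Z.
  H_1: rank ker ∂_1 − rank ∂_2 = (3 − 2) − 0 = 1, and there is no ∂_2, so H_1 ≅ Z.

(K is a triangulation of the circle S^1.)

H_0 = Z,  H_1 = Z.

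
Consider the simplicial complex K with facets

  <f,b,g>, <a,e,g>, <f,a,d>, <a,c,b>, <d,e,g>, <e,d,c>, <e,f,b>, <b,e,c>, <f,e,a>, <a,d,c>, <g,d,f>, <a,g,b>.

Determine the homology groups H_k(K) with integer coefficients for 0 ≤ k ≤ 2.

Fix the vertex order a < b < c < d < e < f < g and write every simplex with vertices in increasing order. Then dim K = 2 and the simplices of K are:

  0-simplices (7): a, b, c, d, e, f, g
  1-simplices (18): ab, ac, ad, ae, af, ag, bc, be, bf, bg, cd, ce, de, df, dg, ef, eg, fg
  2-simplices (12): abc, abg, acd, adf, aef, aeg, bce, bef, bfg, cde, deg, dfg

Hence C_0 ≅ Z^7, C_1 ≅ Z^18, C_2 ≅ Z^12.

The boundary map ∂_1: C_1 → C_0 sends each edge [p,q] (with p < q) to q − p. For instance
  ∂bf = f − b.
As a 7×18 matrix over Z this has rank 6, with invariant factors (1,1,1,1,1,1).

The boundary map ∂_2: C_2 → C_1 sends each 2-simplex [p,q,r] to [q,r] − [p,r] + [p,q]. For instance
  ∂bfg = fg − bg + bf,
  ∂aeg = eg − ag + ae.
As a 18×12 matrix over Z this has rank 12, with invariant factors (1,1,1,1,1,1,1,1,1,1,1,2).

Reading off H_k = ker ∂_k / im ∂_{k+1}:

  H_0: rank C_0 − rank ∂_1 = 7 − 6 = 1, and the invariant factors of ∂_1 are all 1, so H_0 = Z.
  H_1: rank ker ∂_1 − rank ∂_2 = (18 − 6) − 12 = 0, and ∂_2 has invariant factor 2 > 1, so H_1 = Z/2.
  H_2: rank ker ∂_2 − rank ∂_3 = (12 − 12) − 0 = 0, and there is no ∂_3, so H_2 = 0.

H_0 = Z,  H_1 = Z/2,  H_2 = 0.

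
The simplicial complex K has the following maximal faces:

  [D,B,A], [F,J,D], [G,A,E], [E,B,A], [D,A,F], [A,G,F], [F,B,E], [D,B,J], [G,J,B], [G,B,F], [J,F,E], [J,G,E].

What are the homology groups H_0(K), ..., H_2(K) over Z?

Order the vertices as A < B < D < E < F < G < J. Listing each simplex with vertices in this order, K has dimension 2 with simplices:

  0-simplices (7): A, B, D, E, F, G, J
  1-simplices (18): AB, AD, AE, AF, AG, BD, BE, BF, BG, BJ, DF, DJ, EF, EG, EJ, FG, FJ, GJ
  2-simplices (12): ABD, ABE, ADF, AEG, AFG, BDJ, BEF, BFG, BGJ, DFJ, EFJ, EGJ

giving chain groups C_0 ≅ Z^7, C_1 ≅ Z^18, C_2 ≅ Z^12.

Boundary ∂_1: C_1 → C_0 is given by ∂[p,q] = [q] − [p]. For instance
  ∂BD = D − B.
The 7×18 boundary matrix has rank 6 and Smith normal form diag(1,1,1,1,1,1).

∂_2: C_2 → C_1 maps a triangle to the signed sum of its edges. For instance
  ∂BDJ = DJ − BJ + BD,
  ∂AEG = EG − AG + AE.
The resulting 18×12 matrix has rank 12, and its Smith normal form has invariant factors (1,1,1,1,1,1,1,1,1,1,1,2).

Now H_k = ker ∂_k / im ∂_{k+1}, so:

  H_0: rank C_0 − rank ∂_1 = 7 − 6 = 1, and the invariant factors of ∂_1 are all 1, so H_0 = Z.
  H_1: rank ker ∂_1 − rank ∂_2 = (18 − 6) − 12 = 0, and ∂_2 has invariant factor 2 > 1, so H_1 = Z/2.
  H_2: rank ker ∂_2 − rank ∂_3 = (12 − 12) − 0 = 0, and there is no ∂_3, so H_2 = 0.

H_0 = Z,  H_1 = Z/2,  H_2 = 0.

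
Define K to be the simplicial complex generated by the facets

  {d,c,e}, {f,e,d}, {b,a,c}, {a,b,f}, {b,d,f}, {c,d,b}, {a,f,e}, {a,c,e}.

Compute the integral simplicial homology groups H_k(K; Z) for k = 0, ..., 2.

H_0 = Z,  H_1 = 0,  H_2 = Z.

Order the vertices as a < b < c < d < e < f. Listing each simplex with vertices in this order, K has dimension 2 with simplices:

  0-simplices (6): a, b, c, d, e, f
  1-simplices (12): ab, ac, ae, af, bc, bd, bf, cd, ce, de, df, ef
  2-simplices (8): abc, abf, ace, aef, bcd, bdf, cde, def

Hence C_0 ≅ Z^6, C_1 ≅ Z^12, C_2 ≅ Z^8.

Boundary ∂_1: C_1 → C_0 sends each edge [p,q] (with p < q) to q − p. For instance
  ∂ac = c − a.
As a 6×12 matrix over Z this has rank 5, with invariant factors (1,1,1,1,1).

Boundary ∂_2: C_2 → C_1 maps a triangle to the signed sum of its edges. For instance
  ∂cde = de − ce + cd,
  ∂abc = bc − ac + ab.
This gives a 12×8 integer matrix of rank 7; reducing to Smith normal form yields diagonal entries (1,1,1,1,1,1,1).

Reading off H_k = ker ∂_k / im ∂_{k+1}:

  H_0: rank C_0 − rank ∂_1 = 6 − 5 = 1, and the invariant factors of ∂_1 are all 1, so H_0 = Z.
  H_1: rank ker ∂_1 − rank ∂_2 = (12 − 5) − 7 = 0, and the invariant factors of ∂_2 are all 1, so H_1 = 0.
  H_2: rank ker ∂_2 − rank ∂_3 = (8 − 7) − 0 = 1, and there is no ∂_3, so H_2 = Z.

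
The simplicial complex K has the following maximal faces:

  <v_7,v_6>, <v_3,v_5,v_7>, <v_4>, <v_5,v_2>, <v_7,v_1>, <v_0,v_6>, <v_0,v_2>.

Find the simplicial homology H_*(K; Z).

K has 8 vertices, 8 edges, 1 triangle.
rank ∂_0 = 0, rank ∂_1 = 6 ⇒ b_0 = 8 − 0 − 6 = 2; all invariant factors of ∂_1 are 1 so no torsion. So H_0 = Z^2.
rank ∂_1 = 6, rank ∂_2 = 1 ⇒ b_1 = 8 − 6 − 1 = 1; all invariant factors of ∂_2 are 1 so no torsion. So H_1 = Z.
rank ∂_2 = 1, rank ∂_3 = 0 ⇒ b_2 = 1 − 1 − 0 = 0. So H_2 = 0.

H_0 = Z^2,  H_1 = Z,  H_2 = 0.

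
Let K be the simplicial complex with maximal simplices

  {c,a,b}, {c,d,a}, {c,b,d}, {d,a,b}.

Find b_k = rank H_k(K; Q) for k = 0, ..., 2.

b_0 = 1, b_1 = 0, b_2 = 1.

We work with the vertex ordering a < b < c < d. The simplices of K, each written with vertices in increasing order, are:

  0-simplices (4): a, b, c, d
  1-simplices (6): ab, ac, ad, bc, bd, cd
  2-simplices (4): abc, abd, acd, bcd

giving chain groups C_0 ≅ Z^4, C_1 ≅ Z^6, C_2 ≅ Z^4.

The boundary map ∂_1: C_1 → C_0 is given by ∂[p,q] = [q] − [p]. For instance
  ∂ab = b − a.
The resulting 4×6 matrix has rank 3, and its Smith normal form has invariant factors (1,1,1).

Boundary ∂_2: C_2 → C_1 acts by ∂[p,q,r] = [q,r] − [p,r] + [p,q]. For instance
  ∂abc = bc − ac + ab,
  ∂abd = bd − ad + ab.
As a 6×4 matrix over Z this has rank 3, with invariant factors (1,1,1).

Now H_k = ker ∂_k / im ∂_{k+1}, so:

  H_0: rank C_0 − rank ∂_1 = 4 − 3 = 1, and the invariant factors of ∂_1 are all 1, so H_0 ≅ Z.
  H_1: rank ker ∂_1 − rank ∂_2 = (6 − 3) − 3 = 0, and the invariant factors of ∂_2 are all 1, so H_1 ≅ 0.
  H_2: rank ker ∂_2 − rank ∂_3 = (4 − 3) − 0 = 1, and there is no ∂_3, so H_2 ≅ Z.

Hence the Betti numbers are b_0 = 1, b_1 = 0, b_2 = 1.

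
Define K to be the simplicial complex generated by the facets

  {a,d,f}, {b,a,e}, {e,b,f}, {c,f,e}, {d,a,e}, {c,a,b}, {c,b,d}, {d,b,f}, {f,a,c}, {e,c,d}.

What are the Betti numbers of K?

b_0 = 1, b_1 = 0, b_2 = 0.

We work with the vertex ordering a < b < c < d < e < f. The simplices of K, each written with vertices in increasing order, are:

  0-simplices (6): a, b, c, d, e, f
  1-simplices (15): ab, ac, ad, ae, af, bc, bd, be, bf, cd, ce, cf, de, df, ef
  2-simplices (10): abc, abe, acf, ade, adf, bcd, bdf, bef, cde, cef

so the chain groups are C_0 ≅ Z^6, C_1 ≅ Z^15, C_2 ≅ Z^10.

∂_1: C_1 → C_0 maps an edge to its endpoints' difference, ∂[p,q] = q − p. For instance
  ∂ef = f − e.
The resulting 6×15 matrix has rank 5, and its Smith normal form has invariant factors (1,1,1,1,1).

Boundary ∂_2: C_2 → C_1 acts by ∂[p,q,r] = [q,r] − [p,r] + [p,q]. For instance
  ∂bdf = df − bf + bd,
  ∂abe = be − ae + ab.
This gives a 15×10 integer matrix of rank 10; reducing to Smith normal form yields diagonal entries (1,1,1,1,1,1,1,1,1,2).

From H_k ≅ ker(∂_k) / im(∂_{k+1}) we obtain:

  H_0: rank C_0 − rank ∂_1 = 6 − 5 = 1, and the invariant factors of ∂_1 are all 1, so H_0 = Z.
  H_1: rank ker ∂_1 − rank ∂_2 = (15 − 5) − 10 = 0, and ∂_2 has invariant factor 2 > 1, so H_1 = Z/2Z.
  H_2: rank ker ∂_2 − rank ∂_3 = (10 − 10) − 0 = 0, and there is no ∂_3, so H_2 = 0.

As a check, the Euler characteristic is 6 − 15 + 10 = 1, which agrees with 1 − 0 + 0 = 1.
(K is a triangulation of the real projective plane RP^2.)

Hence the Betti numbers are b_0 = 1, b_1 = 0, b_2 = 0.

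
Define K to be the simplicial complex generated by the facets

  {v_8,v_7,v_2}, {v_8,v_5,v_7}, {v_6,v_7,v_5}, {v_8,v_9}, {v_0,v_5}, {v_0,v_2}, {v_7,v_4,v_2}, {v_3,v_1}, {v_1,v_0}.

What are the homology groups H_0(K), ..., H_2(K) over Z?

Order the vertices as v_0 < v_1 < v_2 < v_3 < v_4 < v_5 < v_6 < v_7 < v_8 < v_9. Listing each simplex with vertices in this order, K has dimension 2 with simplices:

  0-simplices (10): [v_0], [v_1], [v_2], [v_3], [v_4], [v_5], [v_6], [v_7], [v_8], [v_9]
  1-simplices (14): [v_0,v_1], [v_0,v_2], [v_0,v_5], [v_1,v_3], [v_2,v_4], [v_2,v_7], [v_2,v_8], [v_4,v_7], [v_5,v_6], [v_5,v_7], [v_5,v_8], [v_6,v_7], [v_7,v_8], [v_8,v_9]
  2-simplices (4): [v_2,v_4,v_7], [v_2,v_7,v_8], [v_5,v_6,v_7], [v_5,v_7,v_8]

giving chain groups C_0 ≅ Z^10, C_1 ≅ Z^14, C_2 ≅ Z^4.

Boundary ∂_1: C_1 → C_0 is given by ∂[p,q] = [q] − [p].
As a 10×14 matrix over Z this has rank 9, with invariant factors (1,1,1,1,1,1,1,1,1).

Boundary ∂_2: C_2 → C_1 maps a triangle to the signed sum of its edges. For instance
  ∂[v_2,v_7,v_8] = [v_7,v_8] − [v_2,v_8] + [v_2,v_7],
  ∂[v_2,v_4,v_7] = [v_4,v_7] − [v_2,v_7] + [v_2,v_4].
This gives a 14×4 integer matrix of rank 4; reducing to Smith normal form yields diagonal entries (1,1,1,1).

From H_k ≅ ker(∂_k) / im(∂_{k+1}) we obtain:

  H_0: rank C_0 − rank ∂_1 = 10 − 9 = 1, and the invariant factors of ∂_1 are all 1, so H_0 ≅ Z.
  H_1: rank ker ∂_1 − rank ∂_2 = (14 − 9) − 4 = 1, and the invariant factors of ∂_2 are all 1, so H_1 ≅ Z.
  H_2: rank ker ∂_2 − rank ∂_3 = (4 − 4) − 0 = 0, and there is no ∂_3, so H_2 ≅ 0.

H_0 ≅ Z,  H_1 ≅ Z,  H_2 = 0.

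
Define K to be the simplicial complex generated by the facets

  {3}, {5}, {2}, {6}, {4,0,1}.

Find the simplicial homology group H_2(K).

K has 7 vertices, 3 edges, 1 triangle.
rank ∂_2 = 1, rank ∂_3 = 0 ⇒ b_2 = 1 − 1 − 0 = 0. So H_2 = 0.

H_2 ≅ 0.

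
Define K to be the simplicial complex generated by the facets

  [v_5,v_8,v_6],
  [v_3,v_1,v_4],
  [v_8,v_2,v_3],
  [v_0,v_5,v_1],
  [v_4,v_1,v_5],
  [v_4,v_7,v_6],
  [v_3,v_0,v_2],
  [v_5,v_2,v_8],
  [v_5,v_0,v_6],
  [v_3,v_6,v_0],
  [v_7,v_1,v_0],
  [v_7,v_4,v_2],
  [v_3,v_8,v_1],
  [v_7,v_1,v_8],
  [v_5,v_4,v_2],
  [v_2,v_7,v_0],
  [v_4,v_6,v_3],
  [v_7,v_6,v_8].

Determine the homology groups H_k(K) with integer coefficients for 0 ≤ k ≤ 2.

We work with the vertex ordering v_0 < v_1 < v_2 < v_3 < v_4 < v_5 < v_6 < v_7 < v_8. The simplices of K, each written with vertices in increasing order, are:

  0-simplices (9): [v_0], [v_1], [v_2], [v_3], [v_4], [v_5], [v_6], [v_7], [v_8]
  1-simplices (27): (27 of them)
  2-simplices (18): (18 of them)

so the chain groups are C_0 ≅ Z^9, C_1 ≅ Z^27, C_2 ≅ Z^18.

∂_1: C_1 → C_0 maps an edge to its endpoints' difference, ∂[p,q] = q − p. For instance
  ∂[v_0,v_7] = [v_7] − [v_0].
As a 9×27 matrix over Z this has rank 8, with invariant factors (1,1,1,1,1,1,1,1).

Boundary ∂_2: C_2 → C_1 maps a triangle to the signed sum of its edges. For instance
  ∂[v_1,v_3,v_8] = [v_3,v_8] − [v_1,v_8] + [v_1,v_3],
  ∂[v_0,v_3,v_6] = [v_3,v_6] − [v_0,v_6] + [v_0,v_3].
This gives a 27×18 integer matrix of rank 17; reducing to Smith normal form yields diagonal entries (1,1,1,1,1,1,1,1,1,1,1,1,1,1,1,1,1).

Now H_k = ker ∂_k / im ∂_{k+1}, so:

  H_0: rank C_0 − rank ∂_1 = 9 − 8 = 1, and the invariant factors of ∂_1 are all 1, so H_0 ≅ Z.
  H_1: rank ker ∂_1 − rank ∂_2 = (27 − 8) − 17 = 2, and the invariant factors of ∂_2 are all 1, so H_1 ≅ Z^2.
  H_2: rank ker ∂_2 − rank ∂_3 = (18 − 17) − 0 = 1, and there is no ∂_3, so H_2 ≅ Z.

H_0 ≅ Z,  H_1 ≅ Z^2,  H_2 ≅ Z.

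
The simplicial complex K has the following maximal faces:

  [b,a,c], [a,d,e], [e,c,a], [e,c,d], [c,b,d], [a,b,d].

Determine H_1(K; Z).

Take the total order a < b < c < d < e on the vertex set. Then K (dimension 2) consists of the simplices:

  0-simplices (5): a, b, c, d, e
  1-simplices (9): ab, ac, ad, ae, bc, bd, cd, ce, de
  2-simplices (6): abc, abd, ace, ade, bcd, cde

so the chain groups are C_0 ≅ Z^5, C_1 ≅ Z^9, C_2 ≅ Z^6.

Boundary ∂_1: C_1 → C_0 is given by ∂[p,q] = [q] − [p]. For instance
  ∂bd = d − b.
As a 5×9 matrix over Z this has rank 4, with invariant factors (1,1,1,1).

Boundary ∂_2: C_2 → C_1 maps a triangle to the signed sum of its edges. For instance
  ∂abd = bd − ad + ab,
  ∂abc = bc − ac + ab.
The resulting 9×6 matrix has rank 5, and its Smith normal form has invariant factors (1,1,1,1,1).

Now H_k = ker ∂_k / im ∂_{k+1}, so:

  H_1: rank ker ∂_1 − rank ∂_2 = (9 − 4) − 5 = 0, and the invariant factors of ∂_2 are all 1, so H_1 = 0.

H_1 = 0.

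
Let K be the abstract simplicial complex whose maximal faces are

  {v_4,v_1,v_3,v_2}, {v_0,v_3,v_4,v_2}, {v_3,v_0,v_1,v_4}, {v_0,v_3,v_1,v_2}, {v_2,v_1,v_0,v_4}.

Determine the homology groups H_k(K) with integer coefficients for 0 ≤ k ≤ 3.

We work with the vertex ordering v_0 < v_1 < v_2 < v_3 < v_4. The simplices of K, each written with vertices in increasing order, are:

  0-simplices (5): [v_0], [v_1], [v_2], [v_3], [v_4]
  1-simplices (10): [v_0,v_1], [v_0,v_2], [v_0,v_3], [v_0,v_4], [v_1,v_2], [v_1,v_3], [v_1,v_4], [v_2,v_3], [v_2,v_4], [v_3,v_4]
  2-simplices (10): [v_0,v_1,v_2], [v_0,v_1,v_3], [v_0,v_1,v_4], [v_0,v_2,v_3], [v_0,v_2,v_4], [v_0,v_3,v_4], [v_1,v_2,v_3], [v_1,v_2,v_4], [v_1,v_3,v_4], [v_2,v_3,v_4]
  3-simplices (5): [v_0,v_1,v_2,v_3], [v_0,v_1,v_2,v_4], [v_0,v_1,v_3,v_4], [v_0,v_2,v_3,v_4], [v_1,v_2,v_3,v_4]

so the chain groups are C_0 ≅ Z^5, C_1 ≅ Z^10, C_2 ≅ Z^10, C_3 ≅ Z^5.

The boundary map ∂_1: C_1 → C_0 maps an edge to its endpoints' difference, ∂[p,q] = q − p. For instance
  ∂[v_1,v_3] = [v_3] − [v_1].
The resulting 5×10 matrix has rank 4, and its Smith normal form has invariant factors (1,1,1,1).

The boundary map ∂_2: C_2 → C_1 maps a triangle to the signed sum of its edges. For instance
  ∂[v_1,v_2,v_4] = [v_2,v_4] − [v_1,v_4] + [v_1,v_2],
  ∂[v_0,v_1,v_2] = [v_1,v_2] − [v_0,v_2] + [v_0,v_1].
As a 10×10 matrix over Z this has rank 6, with invariant factors (1,1,1,1,1,1).

Boundary ∂_3: C_3 → C_2 sends each 3-simplex σ to the alternating sum Σ_i (−1)^i (σ with its i-th vertex removed). For instance
  ∂[v_0,v_1,v_2,v_4] = [v_1,v_2,v_4] − [v_0,v_2,v_4] + [v_0,v_1,v_4] − [v_0,v_1,v_2],
  ∂[v_0,v_1,v_2,v_3] = [v_1,v_2,v_3] − [v_0,v_2,v_3] + [v_0,v_1,v_3] − [v_0,v_1,v_2].
The 10×5 boundary matrix has rank 4 and Smith normal form diag(1,1,1,1).

Computing H_k = (kernel of ∂_k) / (image of ∂_{k+1}):

  H_0: rank C_0 − rank ∂_1 = 5 − 4 = 1, and the invariant factors of ∂_1 are all 1, so H_0 ≅ Z.
  H_1: rank ker ∂_1 − rank ∂_2 = (10 − 4) − 6 = 0, and the invariant factors of ∂_2 are all 1, so H_1 ≅ 0.
  H_2: rank ker ∂_2 − rank ∂_3 = (10 − 6) − 4 = 0, and the invariant factors of ∂_3 are all 1, so H_2 ≅ 0.
  H_3: rank ker ∂_3 − rank ∂_4 = (5 − 4) − 0 = 1, and there is no ∂_4, so H_3 ≅ Z.

H_0 ≅ Z,  H_1 = 0,  H_2 = 0,  H_3 ≅ Z.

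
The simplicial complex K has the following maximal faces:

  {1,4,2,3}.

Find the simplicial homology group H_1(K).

Take the total order 1 < 2 < 3 < 4 on the vertex set. Then K (dimension 3) consists of the simplices:

  0-simplices (4): [1], [2], [3], [4]
  1-simplices (6): [1,2], [1,3], [1,4], [2,3], [2,4], [3,4]
  2-simplices (4): [1,2,3], [1,2,4], [1,3,4], [2,3,4]
  3-simplices (1): [1,2,3,4]

so the chain groups are C_0 ≅ Z^4, C_1 ≅ Z^6, C_2 ≅ Z^4, C_3 ≅ Z^1.

The boundary map ∂_1: C_1 → C_0 is given by ∂[p,q] = [q] − [p].
As a 4×6 matrix over Z this has rank 3, with invariant factors (1,1,1).

Boundary ∂_2: C_2 → C_1 maps a triangle to the signed sum of its edges. For instance
  ∂[1,3,4] = [3,4] − [1,4] + [1,3],
  ∂[1,2,3] = [2,3] − [1,3] + [1,2].
The 6×4 boundary matrix has rank 3 and Smith normal form diag(1,1,1).

Boundary ∂_3: C_3 → C_2 sends each 3-simplex σ to the alternating sum Σ_i (−1)^i (σ with its i-th vertex removed). For instance
  ∂[1,2,3,4] = [2,3,4] − [1,3,4] + [1,2,4] − [1,2,3].
The resulting 4×1 matrix has rank 1, and its Smith normal form has invariant factors (1).

Now H_k = ker ∂_k / im ∂_{k+1}, so:

  H_1: rank ker ∂_1 − rank ∂_2 = (6 − 3) − 3 = 0, and the invariant factors of ∂_2 are all 1, so H_1 = 0.

H_1 = 0.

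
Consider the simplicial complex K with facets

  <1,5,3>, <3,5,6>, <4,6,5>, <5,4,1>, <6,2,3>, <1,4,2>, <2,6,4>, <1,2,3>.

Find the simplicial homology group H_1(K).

Take the total order 1 < 2 < 3 < 4 < 5 < 6 on the vertex set. Then K (dimension 2) consists of the simplices:

  0-simplices (6): [1], [2], [3], [4], [5], [6]
  1-simplices (12): [1,2], [1,3], [1,4], [1,5], [2,3], [2,4], [2,6], [3,5], [3,6], [4,5], [4,6], [5,6]
  2-simplices (8): [1,2,3], [1,2,4], [1,3,5], [1,4,5], [2,3,6], [2,4,6], [3,5,6], [4,5,6]

giving chain groups C_0 ≅ Z^6, C_1 ≅ Z^12, C_2 ≅ Z^8.

∂_1: C_1 → C_0 maps an edge to its endpoints' difference, ∂[p,q] = q − p.
This gives a 6×12 integer matrix of rank 5; reducing to Smith normal form yields diagonal entries (1,1,1,1,1).

The boundary map ∂_2: C_2 → C_1 sends each 2-simplex [p,q,r] to [q,r] − [p,r] + [p,q]. For instance
  ∂[1,2,4] = [2,4] − [1,4] + [1,2],
  ∂[1,4,5] = [4,5] − [1,5] + [1,4].
The 12×8 boundary matrix has rank 7 and Smith normal form diag(1,1,1,1,1,1,1).

From H_k ≅ ker(∂_k) / im(∂_{k+1}) we obtain:

  H_1: rank ker ∂_1 − rank ∂_2 = (12 − 5) − 7 = 0, and the invariant factors of ∂_2 are all 1, so H_1 = 0.

H_1 ≅ 0.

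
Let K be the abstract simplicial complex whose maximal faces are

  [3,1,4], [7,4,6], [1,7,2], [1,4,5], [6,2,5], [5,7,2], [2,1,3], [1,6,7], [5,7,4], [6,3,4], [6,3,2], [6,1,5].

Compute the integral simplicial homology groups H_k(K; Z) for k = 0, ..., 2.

H_0 ≅ Z,  H_1 ≅ Z/2,  H_2 = 0.

Take the total order 1 < 2 < 3 < 4 < 5 < 6 < 7 on the vertex set. Then K (dimension 2) consists of the simplices:

  0-simplices (7): [1], [2], [3], [4], [5], [6], [7]
  1-simplices (18): [1,2], [1,3], [1,4], [1,5], [1,6], [1,7], [2,3], [2,5], [2,6], [2,7], [3,4], [3,6], [4,5], [4,6], [4,7], [5,6], [5,7], [6,7]
  2-simplices (12): [1,2,3], [1,2,7], [1,3,4], [1,4,5], [1,5,6], [1,6,7], [2,3,6], [2,5,6], [2,5,7], [3,4,6], [4,5,7], [4,6,7]

so the chain groups are C_0 ≅ Z^7, C_1 ≅ Z^18, C_2 ≅ Z^12.

Boundary ∂_1: C_1 → C_0 maps an edge to its endpoints' difference, ∂[p,q] = q − p. For instance
  ∂[2,6] = [6] − [2].
As a 7×18 matrix over Z this has rank 6, with invariant factors (1,1,1,1,1,1).

The boundary map ∂_2: C_2 → C_1 acts by ∂[p,q,r] = [q,r] − [p,r] + [p,q]. For instance
  ∂[1,3,4] = [3,4] − [1,4] + [1,3],
  ∂[2,5,6] = [5,6] − [2,6] + [2,5].
As a 18×12 matrix over Z this has rank 12, with invariant factors (1,1,1,1,1,1,1,1,1,1,1,2).

Computing H_k = (kernel of ∂_k) / (image of ∂_{k+1}):

  H_0: rank C_0 − rank ∂_1 = 7 − 6 = 1, and the invariant factors of ∂_1 are all 1, so H_0 ≅ Z.
  H_1: rank ker ∂_1 − rank ∂_2 = (18 − 6) − 12 = 0, and ∂_2 has invariant factor 2 > 1, so H_1 ≅ Z/2.
  H_2: rank ker ∂_2 − rank ∂_3 = (12 − 12) − 0 = 0, and there is no ∂_3, so H_2 ≅ 0.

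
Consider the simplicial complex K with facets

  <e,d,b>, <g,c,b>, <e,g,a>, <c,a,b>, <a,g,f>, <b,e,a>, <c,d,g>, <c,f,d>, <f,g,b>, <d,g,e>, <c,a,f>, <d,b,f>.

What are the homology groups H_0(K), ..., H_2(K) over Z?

We work with the vertex ordering a < b < c < d < e < f < g. The simplices of K, each written with vertices in increasing order, are:

  0-simplices (7): a, b, c, d, e, f, g
  1-simplices (18): ab, ac, ae, af, ag, bc, bd, be, bf, bg, cd, cf, cg, de, df, dg, eg, fg
  2-simplices (12): abc, abe, acf, aeg, afg, bcg, bde, bdf, bfg, cdf, cdg, deg

giving chain groups C_0 ≅ Z^7, C_1 ≅ Z^18, C_2 ≅ Z^12.

Boundary ∂_1: C_1 → C_0 is given by ∂[p,q] = [q] − [p].
The resulting 7×18 matrix has rank 6, and its Smith normal form has invariant factors (1,1,1,1,1,1).

The boundary map ∂_2: C_2 → C_1 acts by ∂[p,q,r] = [q,r] − [p,r] + [p,q]. For instance
  ∂cdg = dg − cg + cd,
  ∂abc = bc − ac + ab.
The resulting 18×12 matrix has rank 12, and its Smith normal form has invariant factors (1,1,1,1,1,1,1,1,1,1,1,2).

Now H_k = ker ∂_k / im ∂_{k+1}, so:

  H_0: rank C_0 − rank ∂_1 = 7 − 6 = 1, and the invariant factors of ∂_1 are all 1, so H_0 ≅ Z.
  H_1: rank ker ∂_1 − rank ∂_2 = (18 − 6) − 12 = 0, and ∂_2 has invariant factor 2 > 1, so H_1 ≅ Z/2.
  H_2: rank ker ∂_2 − rank ∂_3 = (12 − 12) − 0 = 0, and there is no ∂_3, so H_2 ≅ 0.

H_0 ≅ Z,  H_1 ≅ Z/2,  H_2 = 0.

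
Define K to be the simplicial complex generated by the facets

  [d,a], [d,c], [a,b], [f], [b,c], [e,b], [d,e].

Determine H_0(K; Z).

H_0 ≅ Z^2.

Take the total order a < b < c < d < e < f on the vertex set. Then K (dimension 1) consists of the simplices:

  0-simplices (6): a, b, c, d, e, f
  1-simplices (6): ab, ad, bc, be, cd, de

Hence C_0 ≅ Z^6, C_1 ≅ Z^6.

Boundary ∂_1: C_1 → C_0 sends each edge [p,q] (with p < q) to q − p. For instance
  ∂be = e − b.
As a 6×6 matrix over Z this has rank 4, with invariant factors (1,1,1,1).

From H_k ≅ ker(∂_k) / im(∂_{k+1}) we obtain:

  H_0: rank C_0 − rank ∂_1 = 6 − 4 = 2, and the invariant factors of ∂_1 are all 1, so H_0 ≅ Z^2.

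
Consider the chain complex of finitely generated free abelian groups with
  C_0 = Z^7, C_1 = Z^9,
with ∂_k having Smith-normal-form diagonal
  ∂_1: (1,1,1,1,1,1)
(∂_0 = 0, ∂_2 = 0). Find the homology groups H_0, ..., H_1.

H_0: b_0 = 7 − 0 − 6 = 1; torsion from ∂_1 factors > 1: none. So H_0 ≅ Z.
H_1: b_1 = 9 − 6 − 0 = 3; torsion from ∂_2 factors > 1: none. So H_1 ≅ Z^3.

H_0 ≅ Z,  H_1 ≅ Z^3.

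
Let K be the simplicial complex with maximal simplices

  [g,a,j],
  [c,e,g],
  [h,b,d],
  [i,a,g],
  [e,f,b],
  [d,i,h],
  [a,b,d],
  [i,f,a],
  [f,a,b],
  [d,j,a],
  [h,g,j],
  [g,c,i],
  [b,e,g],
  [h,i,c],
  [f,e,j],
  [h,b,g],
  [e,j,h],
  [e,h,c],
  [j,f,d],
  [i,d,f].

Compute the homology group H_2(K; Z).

H_2 = 0.

Take the total order a < b < c < d < e < f < g < h < i < j on the vertex set. Then K (dimension 2) consists of the simplices:

  0-simplices (10): a, b, c, d, e, f, g, h, i, j
  1-simplices (30): ab, ad, af, ag, ai, aj, bd, be, bf, bg, bh, ce, cg, ch, ci, df, dh, di, dj, ef, eg, eh, ej, fi, fj, gh, gi, gj, hi, hj
  2-simplices (20): abd, abf, adj, afi, agi, agj, bdh, bef, beg, bgh, ceg, ceh, cgi, chi, dfi, dfj, dhi, efj, ehj, ghj

Hence C_0 ≅ Z^10, C_1 ≅ Z^30, C_2 ≅ Z^20.

Boundary ∂_1: C_1 → C_0 is given by ∂[p,q] = [q] − [p].
As a 10×30 matrix over Z this has rank 9, with invariant factors (1,1,1,1,1,1,1,1,1).

Boundary ∂_2: C_2 → C_1 maps a triangle to the signed sum of its edges. For instance
  ∂efj = fj − ej + ef,
  ∂bdh = dh − bh + bd.
The 30×20 boundary matrix has rank 20 and Smith normal form diag(1,1,1,1,1,1,1,1,1,1,1,1,1,1,1,1,1,1,1,2).

Now H_k = ker ∂_k / im ∂_{k+1}, so:

  H_2: rank ker ∂_2 − rank ∂_3 = (20 − 20) − 0 = 0, and there is no ∂_3, so H_2 = 0.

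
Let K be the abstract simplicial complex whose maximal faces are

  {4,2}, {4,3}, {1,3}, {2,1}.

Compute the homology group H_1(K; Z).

H_1 = Z.

Fix the vertex order 1 < 2 < 3 < 4 and write every simplex with vertices in increasing order. Then dim K = 1 and the simplices of K are:

  0-simplices (4): [1], [2], [3], [4]
  1-simplices (4): [1,2], [1,3], [2,4], [3,4]

giving chain groups C_0 ≅ Z^4, C_1 ≅ Z^4.

∂_1: C_1 → C_0 is given by ∂[p,q] = [q] − [p].
This gives a 4×4 integer matrix of rank 3; reducing to Smith normal form yields diagonal entries (1,1,1).

Computing H_k = (kernel of ∂_k) / (image of ∂_{k+1}):

  H_1: rank ker ∂_1 − rank ∂_2 = (4 − 3) − 0 = 1, and there is no ∂_2, so H_1 ≅ Z.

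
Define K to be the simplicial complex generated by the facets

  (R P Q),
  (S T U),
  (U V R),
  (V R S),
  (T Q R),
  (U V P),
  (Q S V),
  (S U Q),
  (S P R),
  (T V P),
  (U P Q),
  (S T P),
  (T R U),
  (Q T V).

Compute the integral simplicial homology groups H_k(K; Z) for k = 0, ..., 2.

Fix the vertex order P < Q < R < S < T < U < V and write every simplex with vertices in increasing order. Then dim K = 2 and the simplices of K are:

  0-simplices (7): P, Q, R, S, T, U, V
  1-simplices (21): PQ, PR, PS, PT, PU, PV, QR, QS, QT, QU, QV, RS, RT, RU, RV, ST, SU, SV, TU, TV, UV
  2-simplices (14): PQR, PQU, PRS, PST, PTV, PUV, QRT, QSU, QSV, QTV, RSV, RTU, RUV, STU

so the chain groups are C_0 ≅ Z^7, C_1 ≅ Z^21, C_2 ≅ Z^14.

Boundary ∂_1: C_1 → C_0 maps an edge to its endpoints' difference, ∂[p,q] = q − p. For instance
  ∂PU = U − P.
This gives a 7×21 integer matrix of rank 6; reducing to Smith normal form yields diagonal entries (1,1,1,1,1,1).

∂_2: C_2 → C_1 acts by ∂[p,q,r] = [q,r] − [p,r] + [p,q]. For instance
  ∂PQU = QU − PU + PQ,
  ∂PST = ST − PT + PS.
The 21×14 boundary matrix has rank 13 and Smith normal form diag(1,1,1,1,1,1,1,1,1,1,1,1,1).

Now H_k = ker ∂_k / im ∂_{k+1}, so:

  H_0: rank C_0 − rank ∂_1 = 7 − 6 = 1, and the invariant factors of ∂_1 are all 1, so H_0 ≅ Z.
  H_1: rank ker ∂_1 − rank ∂_2 = (21 − 6) − 13 = 2, and the invariant factors of ∂_2 are all 1, so H_1 ≅ Z^2.
  H_2: rank ker ∂_2 − rank ∂_3 = (14 − 13) − 0 = 1, and there is no ∂_3, so H_2 ≅ Z.

(K is a triangulation of the torus T^2.)

H_0 ≅ Z,  H_1 ≅ Z^2,  H_2 ≅ Z.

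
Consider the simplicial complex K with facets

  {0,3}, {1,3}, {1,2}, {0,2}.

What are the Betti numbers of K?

b_0 = 1, b_1 = 1.

Take the total order 0 < 1 < 2 < 3 on the vertex set. Then K (dimension 1) consists of the simplices:

  0-simplices (4): [0], [1], [2], [3]
  1-simplices (4): [0,2], [0,3], [1,2], [1,3]

so the chain groups are C_0 ≅ Z^4, C_1 ≅ Z^4.

Boundary ∂_1: C_1 → C_0 maps an edge to its endpoints' difference, ∂[p,q] = q − p. For instance
  ∂[0,2] = [2] − [0].
The resulting 4×4 matrix has rank 3, and its Smith normal form has invariant factors (1,1,1).

Now H_k = ker ∂_k / im ∂_{k+1}, so:

  H_0: rank C_0 − rank ∂_1 = 4 − 3 = 1, and the invariant factors of ∂_1 are all 1, so H_0 ≅ Z.
  H_1: rank ker ∂_1 − rank ∂_2 = (4 − 3) − 0 = 1, and there is no ∂_2, so H_1 ≅ Z.

Hence the Betti numbers are b_0 = 1, b_1 = 1.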